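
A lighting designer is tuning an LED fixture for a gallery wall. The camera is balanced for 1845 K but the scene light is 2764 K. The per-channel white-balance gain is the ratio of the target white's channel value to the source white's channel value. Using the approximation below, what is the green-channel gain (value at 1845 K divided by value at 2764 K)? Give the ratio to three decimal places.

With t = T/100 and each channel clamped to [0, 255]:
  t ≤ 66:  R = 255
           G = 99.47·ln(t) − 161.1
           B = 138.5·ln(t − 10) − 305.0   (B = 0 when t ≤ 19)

At 2764 K (t = 27.64):
  G = 99.47·ln 27.64 − 161.1 = 99.47·3.3193 − 161.1 = 169.067.
At 1845 K (t = 18.45):
  G = 99.47·ln 18.45 − 161.1 = 99.47·2.9151 − 161.1 = 128.861.
Gain = 128.861 / 169.067 = 0.7622 → 0.762.

0.762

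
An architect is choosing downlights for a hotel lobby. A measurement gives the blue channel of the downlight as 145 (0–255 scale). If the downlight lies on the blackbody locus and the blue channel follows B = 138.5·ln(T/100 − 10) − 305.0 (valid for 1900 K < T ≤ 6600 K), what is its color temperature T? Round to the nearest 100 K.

3600 K

ln(t − 10) = (145 + 305.0) / 138.5 = 3.2491.
t − 10 = e^3.2491 = 25.767, so t = 35.767.
T = 100·t = 3577 K → 3600 K to the nearest 100 K.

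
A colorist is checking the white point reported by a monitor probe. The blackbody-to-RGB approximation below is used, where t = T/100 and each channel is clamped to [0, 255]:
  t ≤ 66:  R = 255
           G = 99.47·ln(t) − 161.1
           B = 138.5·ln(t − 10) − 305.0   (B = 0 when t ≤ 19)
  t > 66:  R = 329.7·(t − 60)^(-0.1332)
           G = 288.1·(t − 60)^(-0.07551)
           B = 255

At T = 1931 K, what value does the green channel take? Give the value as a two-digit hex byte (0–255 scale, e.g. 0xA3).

t = 1931/100 = 19.31; the t ≤ 66 branch applies.
G = 99.47·ln 19.31 − 161.1 = 99.47·2.9606 − 161.1 = 133.393.
Rounded: 133; in hex, 0x85.

0x85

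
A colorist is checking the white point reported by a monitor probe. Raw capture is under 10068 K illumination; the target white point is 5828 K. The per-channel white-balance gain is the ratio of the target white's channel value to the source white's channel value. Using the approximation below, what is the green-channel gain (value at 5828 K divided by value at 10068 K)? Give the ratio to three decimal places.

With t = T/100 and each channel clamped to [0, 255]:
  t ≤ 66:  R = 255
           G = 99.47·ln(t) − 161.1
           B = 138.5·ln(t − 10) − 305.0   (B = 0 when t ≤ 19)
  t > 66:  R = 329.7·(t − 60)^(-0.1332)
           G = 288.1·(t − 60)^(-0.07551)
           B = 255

At 10068 K (t = 100.68):
  G = 288.1·(100.68 − 60)^(-0.07551) = 288.1·40.68^(-0.07551) = 288.1·0.75592 = 217.780.
At 5828 K (t = 58.28):
  G = 99.47·ln 58.28 − 161.1 = 99.47·4.0653 − 161.1 = 243.271.
Gain = 243.271 / 217.780 = 1.1170 → 1.117.

1.117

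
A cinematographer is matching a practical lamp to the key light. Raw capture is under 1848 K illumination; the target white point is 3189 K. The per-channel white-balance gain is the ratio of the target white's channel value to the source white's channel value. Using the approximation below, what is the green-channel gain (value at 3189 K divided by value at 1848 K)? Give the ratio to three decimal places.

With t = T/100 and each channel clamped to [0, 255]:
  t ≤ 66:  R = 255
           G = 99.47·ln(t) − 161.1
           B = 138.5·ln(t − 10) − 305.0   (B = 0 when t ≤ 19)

1.421

At 1848 K (t = 18.48):
  G = 99.47·ln 18.48 − 161.1 = 99.47·2.9167 − 161.1 = 129.023.
At 3189 K (t = 31.89):
  G = 99.47·ln 31.89 − 161.1 = 99.47·3.4623 − 161.1 = 183.294.
Gain = 183.294 / 129.023 = 1.4206 → 1.421.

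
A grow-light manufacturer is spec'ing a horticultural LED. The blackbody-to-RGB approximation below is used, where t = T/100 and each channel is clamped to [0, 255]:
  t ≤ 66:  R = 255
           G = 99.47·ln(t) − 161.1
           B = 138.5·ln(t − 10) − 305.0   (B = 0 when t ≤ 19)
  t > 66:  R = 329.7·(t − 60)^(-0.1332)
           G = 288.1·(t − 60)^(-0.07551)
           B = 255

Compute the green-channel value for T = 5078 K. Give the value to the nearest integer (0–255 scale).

t = 5078/100 = 50.78; the t ≤ 66 branch applies.
G = 99.47·ln 50.78 − 161.1 = 99.47·3.9275 − 161.1 = 229.569.
Rounded: 230.

230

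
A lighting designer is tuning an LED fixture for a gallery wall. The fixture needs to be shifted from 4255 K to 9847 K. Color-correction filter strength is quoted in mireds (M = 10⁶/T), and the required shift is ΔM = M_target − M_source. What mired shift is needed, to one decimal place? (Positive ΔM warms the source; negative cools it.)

-133.5 mireds

M_source = 10⁶/4255 = 235.018; M_target = 10⁶/9847 = 101.554.
ΔM = 101.554 − 235.018 = -133.464 → -133.5 mireds, a cooling shift.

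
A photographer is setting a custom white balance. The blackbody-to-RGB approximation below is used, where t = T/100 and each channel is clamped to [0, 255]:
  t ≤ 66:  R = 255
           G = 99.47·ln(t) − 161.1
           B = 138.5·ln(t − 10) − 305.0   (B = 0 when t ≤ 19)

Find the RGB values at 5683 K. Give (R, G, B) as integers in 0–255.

t = 5683/100 = 56.83; the t ≤ 66 branch applies.
R = 255 by definition for t ≤ 66.
G = 99.47·ln 56.83 − 161.1 = 99.47·4.0401 − 161.1 = 240.765.
B = 138.5·ln(56.83 − 10) − 305.0 = 138.5·ln 46.83 − 305.0 = 138.5·3.8465 − 305.0 = 227.744.
Rounded: (255, 241, 228).

(255, 241, 228)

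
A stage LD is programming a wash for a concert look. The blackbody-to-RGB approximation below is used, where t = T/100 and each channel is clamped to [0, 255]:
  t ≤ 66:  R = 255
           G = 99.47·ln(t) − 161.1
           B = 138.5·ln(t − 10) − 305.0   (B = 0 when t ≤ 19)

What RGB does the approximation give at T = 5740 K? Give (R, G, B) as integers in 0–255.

(255, 242, 229)

t = 5740/100 = 57.4; the t ≤ 66 branch applies.
R = 255 by definition for t ≤ 66.
G = 99.47·ln 57.4 − 161.1 = 99.47·4.0500 − 161.1 = 241.758.
B = 138.5·ln(57.4 − 10) − 305.0 = 138.5·ln 47.4 − 305.0 = 138.5·3.8586 − 305.0 = 229.419.
Rounded: (255, 242, 229).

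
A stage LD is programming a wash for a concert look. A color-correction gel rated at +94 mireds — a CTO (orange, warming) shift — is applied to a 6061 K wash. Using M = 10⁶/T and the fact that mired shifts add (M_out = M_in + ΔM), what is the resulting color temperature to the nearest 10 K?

3860 K

M_in = 10⁶/6061 = 164.99 mireds.
M_out = 164.99 + (+94) = 258.99 mireds.
T_out = 10⁶/258.99 = 3861.2 K → 3860 K.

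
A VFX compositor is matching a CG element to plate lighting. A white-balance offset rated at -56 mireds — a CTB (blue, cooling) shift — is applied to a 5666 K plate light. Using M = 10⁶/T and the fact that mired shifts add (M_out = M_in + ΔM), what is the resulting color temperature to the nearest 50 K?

8300 K

M_in = 10⁶/5666 = 176.49 mireds.
M_out = 176.49 + (-56) = 120.49 mireds.
T_out = 10⁶/120.49 = 8299.4 K → 8300 K.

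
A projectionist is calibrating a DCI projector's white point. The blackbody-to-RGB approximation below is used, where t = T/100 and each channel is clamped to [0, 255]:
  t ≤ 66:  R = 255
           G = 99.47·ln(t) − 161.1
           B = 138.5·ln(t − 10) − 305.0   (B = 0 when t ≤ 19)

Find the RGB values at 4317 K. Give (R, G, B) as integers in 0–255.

t = 4317/100 = 43.17; the t ≤ 66 branch applies.
R = 255 by definition for t ≤ 66.
G = 99.47·ln 43.17 − 161.1 = 99.47·3.7651 − 161.1 = 213.419.
B = 138.5·ln(43.17 − 10) − 305.0 = 138.5·ln 33.17 − 305.0 = 138.5·3.5016 − 305.0 = 179.978.
Rounded: (255, 213, 180).

(255, 213, 180)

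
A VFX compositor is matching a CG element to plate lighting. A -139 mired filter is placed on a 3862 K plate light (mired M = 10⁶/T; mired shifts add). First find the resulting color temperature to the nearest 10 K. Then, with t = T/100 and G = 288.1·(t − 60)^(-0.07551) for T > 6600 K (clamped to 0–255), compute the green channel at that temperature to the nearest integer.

227

M_in = 10⁶/3862 = 258.93; M_out = 258.93 + (-139) = 119.93.
T_out = 10⁶/119.93 = 8338.0 K → 8340 K; t = 83.4.
G = 288.1·(83.4 − 60)^(-0.07551) = 288.1·23.4^(-0.07551) = 288.1·0.78815 = 227.067.
Rounded: 227.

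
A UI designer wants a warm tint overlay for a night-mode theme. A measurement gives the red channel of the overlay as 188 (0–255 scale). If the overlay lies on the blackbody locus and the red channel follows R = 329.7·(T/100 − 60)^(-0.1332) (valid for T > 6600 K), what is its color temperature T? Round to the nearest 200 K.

12800 K

(t − 60)^(-0.1332) = 188/329.7 = 0.57022.
t − 60 = 0.57022^(1/-0.1332) = 0.57022^(-7.508) = 67.848, so t = 127.848.
T = 100·t = 12785 K → 12800 K to the nearest 200 K.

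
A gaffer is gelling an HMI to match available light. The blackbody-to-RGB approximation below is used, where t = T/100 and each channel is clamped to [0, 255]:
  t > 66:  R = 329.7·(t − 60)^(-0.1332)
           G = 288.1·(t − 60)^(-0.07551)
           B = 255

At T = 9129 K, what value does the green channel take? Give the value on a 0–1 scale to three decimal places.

t = 9129/100 = 91.29; the t > 66 branch applies.
G = 288.1·(91.29 − 60)^(-0.07551) = 288.1·31.29^(-0.07551) = 288.1·0.77105 = 222.139.
On a 0–1 scale: 222.139/255 = 0.8711 → 0.871.

0.871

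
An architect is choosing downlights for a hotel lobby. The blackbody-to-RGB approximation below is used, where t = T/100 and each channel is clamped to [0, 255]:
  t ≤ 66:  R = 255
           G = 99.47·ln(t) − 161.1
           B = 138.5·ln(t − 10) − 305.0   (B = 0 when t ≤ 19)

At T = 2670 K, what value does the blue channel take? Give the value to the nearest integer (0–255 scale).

85

t = 2670/100 = 26.7; the t ≤ 66 branch applies.
B = 138.5·ln(26.7 − 10) − 305.0 = 138.5·ln 16.7 − 305.0 = 138.5·2.8154 − 305.0 = 84.934.
Rounded: 85.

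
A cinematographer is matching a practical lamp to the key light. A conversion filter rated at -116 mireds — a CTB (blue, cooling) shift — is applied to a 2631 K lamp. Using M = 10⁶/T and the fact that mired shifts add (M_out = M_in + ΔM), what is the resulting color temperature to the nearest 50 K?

M_in = 10⁶/2631 = 380.08 mireds.
M_out = 380.08 + (-116) = 264.08 mireds.
T_out = 10⁶/264.08 = 3786.7 K → 3800 K.

3800 K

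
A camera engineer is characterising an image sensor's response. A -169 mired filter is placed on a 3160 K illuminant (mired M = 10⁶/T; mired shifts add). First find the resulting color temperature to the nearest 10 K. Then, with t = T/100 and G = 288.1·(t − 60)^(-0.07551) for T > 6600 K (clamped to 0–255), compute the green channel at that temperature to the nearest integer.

247

M_in = 10⁶/3160 = 316.46; M_out = 316.46 + (-169) = 147.46.
T_out = 10⁶/147.46 = 6781.7 K → 6780 K; t = 67.8.
G = 288.1·(67.8 − 60)^(-0.07551) = 288.1·7.8^(-0.07551) = 288.1·0.85632 = 246.707.
Rounded: 247.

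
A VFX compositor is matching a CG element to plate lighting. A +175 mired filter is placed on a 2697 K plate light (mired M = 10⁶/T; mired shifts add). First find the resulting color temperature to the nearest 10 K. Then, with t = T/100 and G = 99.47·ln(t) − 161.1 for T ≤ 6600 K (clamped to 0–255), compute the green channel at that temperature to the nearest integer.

M_in = 10⁶/2697 = 370.78; M_out = 370.78 + (+175) = 545.78.
T_out = 10⁶/545.78 = 1832.2 K → 1830 K; t = 18.3.
G = 99.47·ln 18.3 − 161.1 = 99.47·2.9069 − 161.1 = 128.049.
Rounded: 128.

128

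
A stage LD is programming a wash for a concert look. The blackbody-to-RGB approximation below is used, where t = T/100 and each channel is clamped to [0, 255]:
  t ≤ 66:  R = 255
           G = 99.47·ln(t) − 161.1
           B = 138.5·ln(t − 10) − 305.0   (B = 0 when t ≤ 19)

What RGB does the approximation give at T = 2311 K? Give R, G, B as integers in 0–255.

R=255, G=151, B=51

t = 2311/100 = 23.11; the t ≤ 66 branch applies.
R = 255 by definition for t ≤ 66.
G = 99.47·ln 23.11 − 161.1 = 99.47·3.1403 − 161.1 = 151.262.
B = 138.5·ln(23.11 − 10) − 305.0 = 138.5·ln 13.11 − 305.0 = 138.5·2.5734 − 305.0 = 51.412.
Rounded: (255, 151, 51).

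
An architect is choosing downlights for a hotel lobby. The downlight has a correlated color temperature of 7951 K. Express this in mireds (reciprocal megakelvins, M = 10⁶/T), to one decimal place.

125.8 mireds

M = 10⁶ / 7951 = 125.770 → 125.8 mireds.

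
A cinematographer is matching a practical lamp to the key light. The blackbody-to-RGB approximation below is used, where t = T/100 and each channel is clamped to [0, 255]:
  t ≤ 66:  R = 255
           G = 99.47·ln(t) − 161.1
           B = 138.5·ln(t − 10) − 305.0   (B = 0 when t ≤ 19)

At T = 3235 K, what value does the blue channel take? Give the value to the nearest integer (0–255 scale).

t = 3235/100 = 32.35; the t ≤ 66 branch applies.
B = 138.5·ln(32.35 − 10) − 305.0 = 138.5·ln 22.35 − 305.0 = 138.5·3.1068 − 305.0 = 125.295.
Rounded: 125.

125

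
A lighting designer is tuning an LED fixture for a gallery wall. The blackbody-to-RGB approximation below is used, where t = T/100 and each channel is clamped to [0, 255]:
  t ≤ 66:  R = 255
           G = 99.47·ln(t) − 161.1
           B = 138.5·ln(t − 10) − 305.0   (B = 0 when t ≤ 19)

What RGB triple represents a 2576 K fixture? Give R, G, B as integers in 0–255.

R=255, G=162, B=77

t = 2576/100 = 25.76; the t ≤ 66 branch applies.
R = 255 by definition for t ≤ 66.
G = 99.47·ln 25.76 − 161.1 = 99.47·3.2488 − 161.1 = 162.060.
B = 138.5·ln(25.76 − 10) − 305.0 = 138.5·ln 15.76 − 305.0 = 138.5·2.7575 − 305.0 = 76.910.
Rounded: (255, 162, 77).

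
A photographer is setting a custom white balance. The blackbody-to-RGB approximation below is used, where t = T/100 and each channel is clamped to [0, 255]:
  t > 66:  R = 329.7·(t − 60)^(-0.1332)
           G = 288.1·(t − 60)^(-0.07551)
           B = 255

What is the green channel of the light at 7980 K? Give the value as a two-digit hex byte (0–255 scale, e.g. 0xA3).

0xE6

t = 7980/100 = 79.8; the t > 66 branch applies.
G = 288.1·(79.8 − 60)^(-0.07551) = 288.1·19.8^(-0.07551) = 288.1·0.79816 = 229.949.
Rounded: 230; in hex, 0xE6.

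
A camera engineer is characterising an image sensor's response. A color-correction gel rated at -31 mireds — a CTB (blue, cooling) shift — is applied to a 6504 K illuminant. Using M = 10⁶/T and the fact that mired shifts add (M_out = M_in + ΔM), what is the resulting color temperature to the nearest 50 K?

8150 K

M_in = 10⁶/6504 = 153.75 mireds.
M_out = 153.75 + (-31) = 122.75 mireds.
T_out = 10⁶/122.75 = 8146.5 K → 8150 K.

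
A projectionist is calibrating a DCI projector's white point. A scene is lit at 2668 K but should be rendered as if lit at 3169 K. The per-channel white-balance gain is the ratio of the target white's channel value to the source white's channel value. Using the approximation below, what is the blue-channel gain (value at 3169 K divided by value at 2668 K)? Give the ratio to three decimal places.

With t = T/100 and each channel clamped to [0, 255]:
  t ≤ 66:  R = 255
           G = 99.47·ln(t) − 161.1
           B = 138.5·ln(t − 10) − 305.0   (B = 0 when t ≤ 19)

At 2668 K (t = 26.68):
  B = 138.5·ln(26.68 − 10) − 305.0 = 138.5·ln 16.68 − 305.0 = 138.5·2.8142 − 305.0 = 84.768.
At 3169 K (t = 31.69):
  B = 138.5·ln(31.69 − 10) − 305.0 = 138.5·ln 21.69 − 305.0 = 138.5·3.0769 − 305.0 = 121.144.
Gain = 121.144 / 84.768 = 1.4291 → 1.429.

1.429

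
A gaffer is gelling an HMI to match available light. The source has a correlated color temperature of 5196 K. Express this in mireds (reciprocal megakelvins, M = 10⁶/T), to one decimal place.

192.5 mireds

M = 10⁶ / 5196 = 192.456 → 192.5 mireds.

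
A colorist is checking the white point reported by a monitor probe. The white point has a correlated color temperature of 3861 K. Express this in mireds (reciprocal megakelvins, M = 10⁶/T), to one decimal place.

259.0 mireds

M = 10⁶ / 3861 = 259.000 → 259.0 mireds.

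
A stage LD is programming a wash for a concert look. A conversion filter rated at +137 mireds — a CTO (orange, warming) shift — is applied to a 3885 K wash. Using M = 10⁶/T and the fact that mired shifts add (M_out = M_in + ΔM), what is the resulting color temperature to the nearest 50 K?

2550 K

M_in = 10⁶/3885 = 257.40 mireds.
M_out = 257.40 + (+137) = 394.40 mireds.
T_out = 10⁶/394.40 = 2535.5 K → 2550 K.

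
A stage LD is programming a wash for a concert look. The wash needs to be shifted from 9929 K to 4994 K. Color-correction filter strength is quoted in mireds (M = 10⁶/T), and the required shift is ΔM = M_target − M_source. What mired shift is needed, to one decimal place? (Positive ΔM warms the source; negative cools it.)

M_source = 10⁶/9929 = 100.715; M_target = 10⁶/4994 = 200.240.
ΔM = 200.240 − 100.715 = 99.525 → +99.5 mireds, a warming shift.

+99.5 mireds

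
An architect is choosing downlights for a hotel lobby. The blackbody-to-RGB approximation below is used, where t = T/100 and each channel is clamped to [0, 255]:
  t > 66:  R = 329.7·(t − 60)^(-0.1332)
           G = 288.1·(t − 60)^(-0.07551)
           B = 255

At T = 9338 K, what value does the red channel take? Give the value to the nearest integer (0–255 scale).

t = 9338/100 = 93.38; the t > 66 branch applies.
R = 329.7·(93.38 − 60)^(-0.1332) = 329.7·33.38^(-0.1332) = 329.7·0.62672 = 206.629.
Rounded: 207.

207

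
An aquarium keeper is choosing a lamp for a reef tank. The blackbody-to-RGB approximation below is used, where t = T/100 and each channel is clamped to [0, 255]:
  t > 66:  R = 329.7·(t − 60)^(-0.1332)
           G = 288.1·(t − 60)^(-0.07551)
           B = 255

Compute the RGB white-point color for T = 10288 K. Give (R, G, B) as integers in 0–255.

(200, 217, 255)

t = 10288/100 = 102.88; the t > 66 branch applies.
R = 329.7·(102.88 − 60)^(-0.1332) = 329.7·42.88^(-0.1332) = 329.7·0.60615 = 199.849.
G = 288.1·(102.88 − 60)^(-0.07551) = 288.1·42.88^(-0.07551) = 288.1·0.75292 = 216.916.
B = 255 by definition for t > 66.
Rounded: (200, 217, 255).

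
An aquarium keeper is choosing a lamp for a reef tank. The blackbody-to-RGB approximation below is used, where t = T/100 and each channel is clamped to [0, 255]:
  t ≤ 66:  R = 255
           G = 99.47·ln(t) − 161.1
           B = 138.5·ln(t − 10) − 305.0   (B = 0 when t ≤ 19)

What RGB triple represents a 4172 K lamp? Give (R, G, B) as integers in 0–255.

(255, 210, 174)

t = 4172/100 = 41.72; the t ≤ 66 branch applies.
R = 255 by definition for t ≤ 66.
G = 99.47·ln 41.72 − 161.1 = 99.47·3.7310 − 161.1 = 210.021.
B = 138.5·ln(41.72 − 10) − 305.0 = 138.5·ln 31.72 − 305.0 = 138.5·3.4569 − 305.0 = 173.787.
Rounded: (255, 210, 174).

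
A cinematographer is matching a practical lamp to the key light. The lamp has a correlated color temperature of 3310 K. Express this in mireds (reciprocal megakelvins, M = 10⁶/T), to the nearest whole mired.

M = 10⁶ / 3310 = 302.115 → 302 mireds.

302 mireds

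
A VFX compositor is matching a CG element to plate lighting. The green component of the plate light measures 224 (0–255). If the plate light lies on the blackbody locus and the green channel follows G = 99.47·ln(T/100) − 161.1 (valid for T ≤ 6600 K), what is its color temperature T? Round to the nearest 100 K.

4800 K

ln t = (224 + 161.1) / 99.47 = 3.8715.
t = e^3.8715 = 48.015.
T = 100·t = 4802 K → 4800 K to the nearest 100 K.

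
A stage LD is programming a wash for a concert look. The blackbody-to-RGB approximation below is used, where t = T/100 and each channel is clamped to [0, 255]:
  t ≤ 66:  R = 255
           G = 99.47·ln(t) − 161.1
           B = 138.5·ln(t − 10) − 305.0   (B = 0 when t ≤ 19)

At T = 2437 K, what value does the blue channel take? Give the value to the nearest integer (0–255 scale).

64

t = 2437/100 = 24.37; the t ≤ 66 branch applies.
B = 138.5·ln(24.37 − 10) − 305.0 = 138.5·ln 14.37 − 305.0 = 138.5·2.6651 − 305.0 = 64.122.
Rounded: 64.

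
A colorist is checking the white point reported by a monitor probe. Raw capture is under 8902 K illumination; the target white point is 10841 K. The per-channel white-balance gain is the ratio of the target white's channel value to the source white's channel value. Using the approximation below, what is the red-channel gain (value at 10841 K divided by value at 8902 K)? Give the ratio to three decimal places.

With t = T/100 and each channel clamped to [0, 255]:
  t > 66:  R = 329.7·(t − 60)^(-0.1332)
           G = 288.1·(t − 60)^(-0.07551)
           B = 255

At 8902 K (t = 89.02):
  R = 329.7·(89.02 − 60)^(-0.1332) = 329.7·29.02^(-0.1332) = 329.7·0.63851 = 210.517.
At 10841 K (t = 108.41):
  R = 329.7·(108.41 − 60)^(-0.1332) = 329.7·48.41^(-0.1332) = 329.7·0.59644 = 196.646.
Gain = 196.646 / 210.517 = 0.9341 → 0.934.

0.934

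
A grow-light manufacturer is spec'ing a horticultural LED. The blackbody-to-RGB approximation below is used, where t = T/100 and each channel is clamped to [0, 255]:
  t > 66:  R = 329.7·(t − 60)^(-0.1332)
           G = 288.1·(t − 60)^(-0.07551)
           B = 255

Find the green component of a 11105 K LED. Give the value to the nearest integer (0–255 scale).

t = 11105/100 = 111.05; the t > 66 branch applies.
G = 288.1·(111.05 − 60)^(-0.07551) = 288.1·51.05^(-0.07551) = 288.1·0.74307 = 214.078.
Rounded: 214.

214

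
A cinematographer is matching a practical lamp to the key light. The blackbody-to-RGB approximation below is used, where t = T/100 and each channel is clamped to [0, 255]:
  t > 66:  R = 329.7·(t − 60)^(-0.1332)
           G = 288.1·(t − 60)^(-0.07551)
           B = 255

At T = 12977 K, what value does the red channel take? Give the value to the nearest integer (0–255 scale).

187

t = 12977/100 = 129.77; the t > 66 branch applies.
R = 329.7·(129.77 − 60)^(-0.1332) = 329.7·69.77^(-0.1332) = 329.7·0.56810 = 187.302.
Rounded: 187.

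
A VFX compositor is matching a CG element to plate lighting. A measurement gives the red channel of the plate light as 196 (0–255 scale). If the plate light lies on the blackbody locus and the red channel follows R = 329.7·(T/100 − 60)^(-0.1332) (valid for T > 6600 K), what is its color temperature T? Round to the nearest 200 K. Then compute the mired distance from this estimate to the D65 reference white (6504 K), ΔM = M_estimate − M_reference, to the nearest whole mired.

(t − 60)^(-0.1332) = 196/329.7 = 0.59448.
t − 60 = 0.59448^(1/-0.1332) = 0.59448^(-7.508) = 49.621, so t = 109.621.
T = 100·t = 10962 K → 11000 K to the nearest 200 K.
M_estimate = 10⁶/11000 = 90.91; M_reference = 10⁶/6504 = 153.75.
ΔM = 90.91 − 153.75 = -62.84 → -63 mireds.

-63 mireds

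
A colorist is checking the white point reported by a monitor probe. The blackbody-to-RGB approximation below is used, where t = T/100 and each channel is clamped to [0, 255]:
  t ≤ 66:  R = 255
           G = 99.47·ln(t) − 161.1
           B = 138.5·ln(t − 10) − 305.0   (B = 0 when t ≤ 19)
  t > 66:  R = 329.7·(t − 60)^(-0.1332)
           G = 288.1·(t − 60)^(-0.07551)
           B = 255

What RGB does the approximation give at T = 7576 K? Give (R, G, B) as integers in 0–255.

t = 7576/100 = 75.76; the t > 66 branch applies.
R = 329.7·(75.76 − 60)^(-0.1332) = 329.7·15.76^(-0.1332) = 329.7·0.69260 = 228.352.
G = 288.1·(75.76 − 60)^(-0.07551) = 288.1·15.76^(-0.07551) = 288.1·0.81203 = 233.946.
B = 255 by definition for t > 66.
Rounded: (228, 234, 255).

(228, 234, 255)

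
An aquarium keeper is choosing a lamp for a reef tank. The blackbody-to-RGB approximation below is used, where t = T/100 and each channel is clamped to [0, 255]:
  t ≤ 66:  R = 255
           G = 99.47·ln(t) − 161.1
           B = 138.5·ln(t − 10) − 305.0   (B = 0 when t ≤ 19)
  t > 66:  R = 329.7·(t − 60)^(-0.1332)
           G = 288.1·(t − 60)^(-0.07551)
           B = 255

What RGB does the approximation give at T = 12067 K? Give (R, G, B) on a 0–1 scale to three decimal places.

(0.748, 0.829, 1.000)

t = 12067/100 = 120.67; the t > 66 branch applies.
R = 329.7·(120.67 − 60)^(-0.1332) = 329.7·60.67^(-0.1332) = 329.7·0.57877 = 190.821.
G = 288.1·(120.67 − 60)^(-0.07551) = 288.1·60.67^(-0.07551) = 288.1·0.73345 = 211.306.
B = 255 by definition for t > 66.
Dividing each by 255: (0.7483, 0.8286, 1.0000) → (0.748, 0.829, 1.000).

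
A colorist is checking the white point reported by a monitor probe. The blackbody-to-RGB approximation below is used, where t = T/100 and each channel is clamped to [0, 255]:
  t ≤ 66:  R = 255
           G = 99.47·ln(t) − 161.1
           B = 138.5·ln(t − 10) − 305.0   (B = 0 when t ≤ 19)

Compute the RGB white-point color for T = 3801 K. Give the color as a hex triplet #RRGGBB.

t = 3801/100 = 38.01; the t ≤ 66 branch applies.
R = 255 by definition for t ≤ 66.
G = 99.47·ln 38.01 − 161.1 = 99.47·3.6378 − 161.1 = 200.757.
B = 138.5·ln(38.01 − 10) − 305.0 = 138.5·ln 28.01 − 305.0 = 138.5·3.3326 − 305.0 = 156.560.
Rounded: (255, 201, 157).
In hex: #FFC99D.

#FFC99D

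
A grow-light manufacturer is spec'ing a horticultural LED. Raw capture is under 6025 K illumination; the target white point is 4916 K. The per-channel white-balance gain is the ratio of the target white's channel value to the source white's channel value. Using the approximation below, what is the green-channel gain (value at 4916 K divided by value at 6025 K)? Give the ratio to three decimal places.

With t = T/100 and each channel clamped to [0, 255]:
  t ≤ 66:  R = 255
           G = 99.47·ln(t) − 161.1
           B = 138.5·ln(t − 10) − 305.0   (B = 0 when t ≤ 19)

At 6025 K (t = 60.25):
  G = 99.47·ln 60.25 − 161.1 = 99.47·4.0985 − 161.1 = 246.578.
At 4916 K (t = 49.16):
  G = 99.47·ln 49.16 − 161.1 = 99.47·3.8951 − 161.1 = 226.344.
Gain = 226.344 / 246.578 = 0.9179 → 0.918.

0.918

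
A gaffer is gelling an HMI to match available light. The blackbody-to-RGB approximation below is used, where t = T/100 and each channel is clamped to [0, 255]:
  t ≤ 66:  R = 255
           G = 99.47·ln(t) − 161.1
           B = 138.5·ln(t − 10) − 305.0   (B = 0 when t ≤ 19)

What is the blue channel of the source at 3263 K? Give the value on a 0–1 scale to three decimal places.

t = 3263/100 = 32.63; the t ≤ 66 branch applies.
B = 138.5·ln(32.63 − 10) − 305.0 = 138.5·ln 22.63 − 305.0 = 138.5·3.1193 − 305.0 = 127.020.
On a 0–1 scale: 127.020/255 = 0.4981 → 0.498.

0.498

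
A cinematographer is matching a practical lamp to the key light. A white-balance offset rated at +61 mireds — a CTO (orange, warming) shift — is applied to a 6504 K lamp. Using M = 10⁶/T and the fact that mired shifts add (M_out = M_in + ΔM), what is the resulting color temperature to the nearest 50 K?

4650 K

M_in = 10⁶/6504 = 153.75 mireds.
M_out = 153.75 + (+61) = 214.75 mireds.
T_out = 10⁶/214.75 = 4656.5 K → 4650 K.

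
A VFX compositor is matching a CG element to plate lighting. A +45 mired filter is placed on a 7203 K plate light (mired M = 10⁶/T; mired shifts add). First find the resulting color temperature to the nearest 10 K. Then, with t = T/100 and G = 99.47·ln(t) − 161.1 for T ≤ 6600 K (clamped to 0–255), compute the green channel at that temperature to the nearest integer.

236

M_in = 10⁶/7203 = 138.83; M_out = 138.83 + (+45) = 183.83.
T_out = 10⁶/183.83 = 5439.8 K → 5440 K; t = 54.4.
G = 99.47·ln 54.4 − 161.1 = 99.47·3.9964 − 161.1 = 236.418.
Rounded: 236.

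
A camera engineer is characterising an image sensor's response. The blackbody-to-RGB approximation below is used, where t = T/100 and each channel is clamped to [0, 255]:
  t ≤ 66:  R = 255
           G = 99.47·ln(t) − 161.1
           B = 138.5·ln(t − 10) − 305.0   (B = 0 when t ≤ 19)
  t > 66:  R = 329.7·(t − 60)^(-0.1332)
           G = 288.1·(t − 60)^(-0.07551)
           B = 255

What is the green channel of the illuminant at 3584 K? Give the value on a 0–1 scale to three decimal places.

0.764

t = 3584/100 = 35.84; the t ≤ 66 branch applies.
G = 99.47·ln 35.84 − 161.1 = 99.47·3.5791 − 161.1 = 194.910.
On a 0–1 scale: 194.910/255 = 0.7644 → 0.764.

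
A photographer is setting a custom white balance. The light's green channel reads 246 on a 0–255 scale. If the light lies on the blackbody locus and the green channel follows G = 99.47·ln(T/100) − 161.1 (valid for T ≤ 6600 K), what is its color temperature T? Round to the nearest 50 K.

ln t = (246 + 161.1) / 99.47 = 4.0927.
t = e^4.0927 = 59.901.
T = 100·t = 5990 K → 6000 K to the nearest 50 K.

6000 K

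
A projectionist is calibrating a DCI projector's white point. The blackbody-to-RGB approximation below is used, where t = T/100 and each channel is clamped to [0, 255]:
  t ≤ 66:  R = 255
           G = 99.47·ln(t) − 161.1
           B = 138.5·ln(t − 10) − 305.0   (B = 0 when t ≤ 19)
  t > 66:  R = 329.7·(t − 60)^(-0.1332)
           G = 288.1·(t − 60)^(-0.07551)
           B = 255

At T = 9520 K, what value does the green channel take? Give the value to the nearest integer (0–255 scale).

t = 9520/100 = 95.2; the t > 66 branch applies.
G = 288.1·(95.2 − 60)^(-0.07551) = 288.1·35.2^(-0.07551) = 288.1·0.76422 = 220.173.
Rounded: 220.

220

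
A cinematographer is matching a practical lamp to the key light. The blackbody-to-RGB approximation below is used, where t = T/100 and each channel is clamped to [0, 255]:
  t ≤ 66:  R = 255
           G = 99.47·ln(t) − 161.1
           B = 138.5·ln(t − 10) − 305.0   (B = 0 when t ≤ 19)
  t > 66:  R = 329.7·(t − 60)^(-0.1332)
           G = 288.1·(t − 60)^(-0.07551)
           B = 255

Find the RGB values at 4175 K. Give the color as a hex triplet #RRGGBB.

#FFD2AE

t = 4175/100 = 41.75; the t ≤ 66 branch applies.
R = 255 by definition for t ≤ 66.
G = 99.47·ln 41.75 − 161.1 = 99.47·3.7317 − 161.1 = 210.092.
B = 138.5·ln(41.75 − 10) − 305.0 = 138.5·ln 31.75 − 305.0 = 138.5·3.4579 − 305.0 = 173.918.
Rounded: (255, 210, 174).
In hex: #FFD2AE.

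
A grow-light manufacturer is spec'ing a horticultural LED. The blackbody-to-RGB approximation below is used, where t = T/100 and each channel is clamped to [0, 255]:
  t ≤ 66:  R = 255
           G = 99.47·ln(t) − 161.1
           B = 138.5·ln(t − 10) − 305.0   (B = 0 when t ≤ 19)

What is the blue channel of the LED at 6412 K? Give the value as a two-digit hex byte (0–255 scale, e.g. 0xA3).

0xF8

t = 6412/100 = 64.12; the t ≤ 66 branch applies.
B = 138.5·ln(64.12 − 10) − 305.0 = 138.5·ln 54.12 − 305.0 = 138.5·3.9912 − 305.0 = 247.782.
Rounded: 248; in hex, 0xF8.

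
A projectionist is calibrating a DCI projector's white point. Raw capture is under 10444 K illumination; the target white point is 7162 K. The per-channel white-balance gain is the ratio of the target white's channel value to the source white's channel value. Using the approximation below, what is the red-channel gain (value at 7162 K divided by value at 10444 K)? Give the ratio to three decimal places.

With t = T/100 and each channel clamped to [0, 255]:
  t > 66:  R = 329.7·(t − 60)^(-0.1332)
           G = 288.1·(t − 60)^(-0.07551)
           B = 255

1.196

At 10444 K (t = 104.44):
  R = 329.7·(104.44 − 60)^(-0.1332) = 329.7·44.44^(-0.1332) = 329.7·0.60328 = 198.900.
At 7162 K (t = 71.62):
  R = 329.7·(71.62 − 60)^(-0.1332) = 329.7·11.62^(-0.1332) = 329.7·0.72130 = 237.812.
Gain = 237.812 / 198.900 = 1.1956 → 1.196.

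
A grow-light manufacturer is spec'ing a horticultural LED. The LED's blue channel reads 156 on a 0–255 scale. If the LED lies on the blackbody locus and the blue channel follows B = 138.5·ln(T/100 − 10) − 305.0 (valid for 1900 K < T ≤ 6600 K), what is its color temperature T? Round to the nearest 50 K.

ln(t − 10) = (156 + 305.0) / 138.5 = 3.3285.
t − 10 = e^3.3285 = 27.897, so t = 37.897.
T = 100·t = 3790 K → 3800 K to the nearest 50 K.

3800 K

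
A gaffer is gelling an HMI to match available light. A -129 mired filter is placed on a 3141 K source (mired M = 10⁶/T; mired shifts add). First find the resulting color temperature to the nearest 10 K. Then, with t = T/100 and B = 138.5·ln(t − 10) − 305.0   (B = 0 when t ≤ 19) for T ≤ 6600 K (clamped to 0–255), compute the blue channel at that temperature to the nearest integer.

M_in = 10⁶/3141 = 318.37; M_out = 318.37 + (-129) = 189.37.
T_out = 10⁶/189.37 = 5280.7 K → 5280 K; t = 52.8.
B = 138.5·ln(52.8 − 10) − 305.0 = 138.5·ln 42.8 − 305.0 = 138.5·3.7565 − 305.0 = 215.281.
Rounded: 215.

215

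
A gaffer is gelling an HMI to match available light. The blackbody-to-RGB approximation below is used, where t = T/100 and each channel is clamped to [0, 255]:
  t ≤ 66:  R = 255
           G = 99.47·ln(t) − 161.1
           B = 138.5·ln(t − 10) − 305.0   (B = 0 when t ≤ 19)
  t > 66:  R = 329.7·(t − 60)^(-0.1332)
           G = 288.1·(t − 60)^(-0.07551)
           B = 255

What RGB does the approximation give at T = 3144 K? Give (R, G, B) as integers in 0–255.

t = 3144/100 = 31.44; the t ≤ 66 branch applies.
R = 255 by definition for t ≤ 66.
G = 99.47·ln 31.44 − 161.1 = 99.47·3.4481 − 161.1 = 181.881.
B = 138.5·ln(31.44 − 10) − 305.0 = 138.5·ln 21.44 − 305.0 = 138.5·3.0653 − 305.0 = 119.538.
Rounded: (255, 182, 120).

(255, 182, 120)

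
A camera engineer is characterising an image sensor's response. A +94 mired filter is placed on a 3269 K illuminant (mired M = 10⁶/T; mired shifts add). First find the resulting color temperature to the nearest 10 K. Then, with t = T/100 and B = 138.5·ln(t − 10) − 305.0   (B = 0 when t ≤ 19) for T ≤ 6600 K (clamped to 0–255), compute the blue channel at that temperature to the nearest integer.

70

M_in = 10⁶/3269 = 305.90; M_out = 305.90 + (+94) = 399.90.
T_out = 10⁶/399.90 = 2500.6 K → 2500 K; t = 25.
B = 138.5·ln(25 − 10) − 305.0 = 138.5·ln 15 − 305.0 = 138.5·2.7081 − 305.0 = 70.065.
Rounded: 70.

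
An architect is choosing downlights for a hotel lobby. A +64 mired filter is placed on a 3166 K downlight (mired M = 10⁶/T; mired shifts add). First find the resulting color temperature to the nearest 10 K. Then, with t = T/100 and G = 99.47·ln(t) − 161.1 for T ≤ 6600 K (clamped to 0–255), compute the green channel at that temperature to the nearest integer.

164

M_in = 10⁶/3166 = 315.86; M_out = 315.86 + (+64) = 379.86.
T_out = 10⁶/379.86 = 2632.6 K → 2630 K; t = 26.3.
G = 99.47·ln 26.3 − 161.1 = 99.47·3.2696 − 161.1 = 164.124.
Rounded: 164.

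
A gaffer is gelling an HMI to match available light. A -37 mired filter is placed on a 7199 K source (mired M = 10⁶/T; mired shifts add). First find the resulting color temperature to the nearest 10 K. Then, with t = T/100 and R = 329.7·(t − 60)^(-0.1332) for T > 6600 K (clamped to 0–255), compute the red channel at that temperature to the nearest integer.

203

M_in = 10⁶/7199 = 138.91; M_out = 138.91 + (-37) = 101.91.
T_out = 10⁶/101.91 = 9812.8 K → 9810 K; t = 98.1.
R = 329.7·(98.1 − 60)^(-0.1332) = 329.7·38.1^(-0.1332) = 329.7·0.61577 = 203.020.
Rounded: 203.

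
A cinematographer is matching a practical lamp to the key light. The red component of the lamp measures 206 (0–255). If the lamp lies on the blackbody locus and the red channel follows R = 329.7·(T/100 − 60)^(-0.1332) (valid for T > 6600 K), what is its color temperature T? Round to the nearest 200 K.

(t − 60)^(-0.1332) = 206/329.7 = 0.62481.
t − 60 = 0.62481^(1/-0.1332) = 0.62481^(-7.508) = 34.152, so t = 94.152.
T = 100·t = 9415 K → 9400 K to the nearest 200 K.

9400 K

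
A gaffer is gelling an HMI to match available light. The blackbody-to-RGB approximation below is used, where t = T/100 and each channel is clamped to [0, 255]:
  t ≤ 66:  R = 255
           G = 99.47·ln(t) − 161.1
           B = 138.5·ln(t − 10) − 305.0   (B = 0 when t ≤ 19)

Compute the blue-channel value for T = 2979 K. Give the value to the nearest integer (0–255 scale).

t = 2979/100 = 29.79; the t ≤ 66 branch applies.
B = 138.5·ln(29.79 − 10) − 305.0 = 138.5·ln 19.79 − 305.0 = 138.5·2.9852 − 305.0 = 108.447.
Rounded: 108.

108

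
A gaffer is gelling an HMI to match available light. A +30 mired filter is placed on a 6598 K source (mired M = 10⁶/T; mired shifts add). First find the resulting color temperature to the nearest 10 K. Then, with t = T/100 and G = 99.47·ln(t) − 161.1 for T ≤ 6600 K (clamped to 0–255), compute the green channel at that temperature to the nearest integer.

238

M_in = 10⁶/6598 = 151.56; M_out = 151.56 + (+30) = 181.56.
T_out = 10⁶/181.56 = 5507.8 K → 5510 K; t = 55.1.
G = 99.47·ln 55.1 − 161.1 = 99.47·4.0091 − 161.1 = 237.690.
Rounded: 238.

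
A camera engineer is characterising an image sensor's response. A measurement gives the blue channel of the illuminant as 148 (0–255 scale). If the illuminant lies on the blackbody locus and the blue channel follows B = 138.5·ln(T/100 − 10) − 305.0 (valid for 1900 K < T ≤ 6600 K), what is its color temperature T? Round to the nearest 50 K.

ln(t − 10) = (148 + 305.0) / 138.5 = 3.2708.
t − 10 = e^3.2708 = 26.331, so t = 36.331.
T = 100·t = 3633 K → 3650 K to the nearest 50 K.

3650 K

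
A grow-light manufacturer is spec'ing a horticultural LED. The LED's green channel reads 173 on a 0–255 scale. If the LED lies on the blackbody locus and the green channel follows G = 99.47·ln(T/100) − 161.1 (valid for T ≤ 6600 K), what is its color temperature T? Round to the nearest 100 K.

ln t = (173 + 161.1) / 99.47 = 3.3588.
t = e^3.3588 = 28.755.
T = 100·t = 2875 K → 2900 K to the nearest 100 K.

2900 K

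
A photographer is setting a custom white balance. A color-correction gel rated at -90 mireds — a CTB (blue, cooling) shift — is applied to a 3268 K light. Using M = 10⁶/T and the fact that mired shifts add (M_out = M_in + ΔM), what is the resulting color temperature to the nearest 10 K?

4630 K

M_in = 10⁶/3268 = 306.00 mireds.
M_out = 306.00 + (-90) = 216.00 mireds.
T_out = 10⁶/216.00 = 4629.7 K → 4630 K.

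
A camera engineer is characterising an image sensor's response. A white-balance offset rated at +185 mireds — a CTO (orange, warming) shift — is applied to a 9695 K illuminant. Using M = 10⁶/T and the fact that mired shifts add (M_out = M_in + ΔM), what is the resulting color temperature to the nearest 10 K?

M_in = 10⁶/9695 = 103.15 mireds.
M_out = 103.15 + (+185) = 288.15 mireds.
T_out = 10⁶/288.15 = 3470.5 K → 3470 K.

3470 K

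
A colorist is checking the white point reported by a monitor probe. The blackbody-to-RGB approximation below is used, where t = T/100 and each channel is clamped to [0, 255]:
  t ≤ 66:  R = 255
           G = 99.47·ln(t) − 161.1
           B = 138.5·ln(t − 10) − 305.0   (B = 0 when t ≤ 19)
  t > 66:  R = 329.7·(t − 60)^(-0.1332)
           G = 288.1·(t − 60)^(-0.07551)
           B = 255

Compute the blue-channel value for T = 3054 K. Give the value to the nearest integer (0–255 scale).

114

t = 3054/100 = 30.54; the t ≤ 66 branch applies.
B = 138.5·ln(30.54 − 10) − 305.0 = 138.5·ln 20.54 − 305.0 = 138.5·3.0224 − 305.0 = 113.599.
Rounded: 114.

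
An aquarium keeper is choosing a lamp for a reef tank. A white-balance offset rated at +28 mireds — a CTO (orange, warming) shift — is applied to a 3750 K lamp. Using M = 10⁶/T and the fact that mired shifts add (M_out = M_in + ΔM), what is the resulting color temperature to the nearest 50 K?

3400 K

M_in = 10⁶/3750 = 266.67 mireds.
M_out = 266.67 + (+28) = 294.67 mireds.
T_out = 10⁶/294.67 = 3393.7 K → 3400 K.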